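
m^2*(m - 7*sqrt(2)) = m^3 - 7*sqrt(2)*m^2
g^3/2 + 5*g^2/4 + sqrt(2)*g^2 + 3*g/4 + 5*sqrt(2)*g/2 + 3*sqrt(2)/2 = (g/2 + 1/2)*(g + 3/2)*(g + 2*sqrt(2))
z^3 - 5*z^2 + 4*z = z*(z - 4)*(z - 1)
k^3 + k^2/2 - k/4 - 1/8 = (k - 1/2)*(k + 1/2)^2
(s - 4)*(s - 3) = s^2 - 7*s + 12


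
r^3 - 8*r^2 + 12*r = r*(r - 6)*(r - 2)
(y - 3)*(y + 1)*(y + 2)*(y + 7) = y^4 + 7*y^3 - 7*y^2 - 55*y - 42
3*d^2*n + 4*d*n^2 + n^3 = n*(d + n)*(3*d + n)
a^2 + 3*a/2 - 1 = (a - 1/2)*(a + 2)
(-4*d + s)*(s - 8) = -4*d*s + 32*d + s^2 - 8*s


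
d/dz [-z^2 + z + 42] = 1 - 2*z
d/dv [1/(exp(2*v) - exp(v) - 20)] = (1 - 2*exp(v))*exp(v)/(-exp(2*v) + exp(v) + 20)^2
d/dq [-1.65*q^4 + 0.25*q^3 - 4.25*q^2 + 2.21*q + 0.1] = -6.6*q^3 + 0.75*q^2 - 8.5*q + 2.21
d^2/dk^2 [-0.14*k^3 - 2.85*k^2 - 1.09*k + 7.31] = -0.84*k - 5.7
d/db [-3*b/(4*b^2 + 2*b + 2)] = 3*(2*b^2 - 1)/(2*(4*b^4 + 4*b^3 + 5*b^2 + 2*b + 1))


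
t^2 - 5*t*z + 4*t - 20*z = (t + 4)*(t - 5*z)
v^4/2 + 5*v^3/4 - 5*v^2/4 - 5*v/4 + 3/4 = (v/2 + 1/2)*(v - 1)*(v - 1/2)*(v + 3)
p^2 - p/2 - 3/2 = (p - 3/2)*(p + 1)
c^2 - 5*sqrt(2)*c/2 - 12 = (c - 4*sqrt(2))*(c + 3*sqrt(2)/2)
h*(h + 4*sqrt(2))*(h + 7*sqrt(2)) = h^3 + 11*sqrt(2)*h^2 + 56*h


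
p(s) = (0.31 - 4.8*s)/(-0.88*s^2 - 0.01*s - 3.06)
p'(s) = (0.31 - 4.8*s)*(1.76*s + 0.01)/(-0.88*s^2 - 0.01*s - 3.06)^2 - 4.8/(-0.88*s^2 - 0.01*s - 3.06)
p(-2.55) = -1.43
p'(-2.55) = -0.18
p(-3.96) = -1.15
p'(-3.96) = -0.19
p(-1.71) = -1.52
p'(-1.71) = 0.04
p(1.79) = 1.40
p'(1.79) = 0.06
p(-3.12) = -1.32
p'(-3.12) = -0.21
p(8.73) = 0.59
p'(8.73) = -0.06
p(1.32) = 1.31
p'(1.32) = 0.38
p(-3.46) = -1.25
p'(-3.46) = -0.21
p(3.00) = 1.28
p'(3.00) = -0.18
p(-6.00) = -0.84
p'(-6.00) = -0.12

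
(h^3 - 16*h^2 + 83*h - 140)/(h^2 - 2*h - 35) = (h^2 - 9*h + 20)/(h + 5)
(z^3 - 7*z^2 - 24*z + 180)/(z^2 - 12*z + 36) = z + 5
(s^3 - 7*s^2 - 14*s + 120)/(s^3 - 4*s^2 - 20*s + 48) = (s - 5)/(s - 2)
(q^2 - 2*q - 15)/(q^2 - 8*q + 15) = (q + 3)/(q - 3)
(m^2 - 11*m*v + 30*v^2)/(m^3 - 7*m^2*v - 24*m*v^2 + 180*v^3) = (-m + 5*v)/(-m^2 + m*v + 30*v^2)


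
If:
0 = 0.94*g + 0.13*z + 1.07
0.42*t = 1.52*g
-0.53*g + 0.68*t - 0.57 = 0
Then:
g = 0.30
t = 1.07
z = -10.37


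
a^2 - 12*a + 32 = (a - 8)*(a - 4)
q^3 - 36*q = q*(q - 6)*(q + 6)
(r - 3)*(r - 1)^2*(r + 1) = r^4 - 4*r^3 + 2*r^2 + 4*r - 3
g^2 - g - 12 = (g - 4)*(g + 3)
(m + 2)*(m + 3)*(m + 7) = m^3 + 12*m^2 + 41*m + 42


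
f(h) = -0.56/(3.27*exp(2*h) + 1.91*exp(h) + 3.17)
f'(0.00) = 0.07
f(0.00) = -0.07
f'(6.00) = 0.00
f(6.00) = 0.00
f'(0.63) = 0.04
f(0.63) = -0.03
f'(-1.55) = 0.03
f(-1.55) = -0.15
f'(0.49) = 0.05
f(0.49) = -0.04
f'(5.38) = 0.00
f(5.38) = -0.00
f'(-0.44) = 0.07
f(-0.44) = -0.10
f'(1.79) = 0.01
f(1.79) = -0.00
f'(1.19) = 0.02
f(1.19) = -0.01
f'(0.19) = 0.06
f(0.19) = -0.05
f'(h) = -0.56*(-6.54*exp(2*h) - 1.91*exp(h))/(3.27*exp(2*h) + 1.91*exp(h) + 3.17)^2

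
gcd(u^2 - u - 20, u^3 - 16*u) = u + 4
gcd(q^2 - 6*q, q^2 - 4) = 1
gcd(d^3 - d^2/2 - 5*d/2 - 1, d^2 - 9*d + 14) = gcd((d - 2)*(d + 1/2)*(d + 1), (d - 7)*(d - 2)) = d - 2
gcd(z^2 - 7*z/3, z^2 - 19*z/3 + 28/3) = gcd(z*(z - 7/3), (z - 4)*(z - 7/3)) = z - 7/3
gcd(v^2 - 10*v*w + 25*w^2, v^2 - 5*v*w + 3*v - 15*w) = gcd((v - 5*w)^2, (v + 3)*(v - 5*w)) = v - 5*w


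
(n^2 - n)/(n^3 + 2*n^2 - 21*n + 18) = n/(n^2 + 3*n - 18)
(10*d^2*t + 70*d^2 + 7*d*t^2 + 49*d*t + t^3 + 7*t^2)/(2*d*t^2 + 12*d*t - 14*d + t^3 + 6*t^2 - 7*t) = (5*d + t)/(t - 1)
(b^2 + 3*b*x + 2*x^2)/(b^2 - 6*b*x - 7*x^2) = (-b - 2*x)/(-b + 7*x)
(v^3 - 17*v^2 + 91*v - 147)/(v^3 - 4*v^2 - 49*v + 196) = (v^2 - 10*v + 21)/(v^2 + 3*v - 28)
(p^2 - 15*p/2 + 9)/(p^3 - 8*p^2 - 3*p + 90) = (p - 3/2)/(p^2 - 2*p - 15)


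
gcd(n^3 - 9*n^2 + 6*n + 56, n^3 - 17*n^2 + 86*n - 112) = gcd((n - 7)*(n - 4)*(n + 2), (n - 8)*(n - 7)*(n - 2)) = n - 7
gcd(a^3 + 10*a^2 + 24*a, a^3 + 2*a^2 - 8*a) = a^2 + 4*a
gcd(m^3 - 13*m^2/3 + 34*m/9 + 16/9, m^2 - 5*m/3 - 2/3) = m^2 - 5*m/3 - 2/3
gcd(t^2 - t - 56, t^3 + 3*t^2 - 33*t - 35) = t + 7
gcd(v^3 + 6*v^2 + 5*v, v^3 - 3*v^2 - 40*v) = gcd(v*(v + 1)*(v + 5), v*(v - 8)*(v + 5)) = v^2 + 5*v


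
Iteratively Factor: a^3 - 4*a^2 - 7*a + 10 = (a - 1)*(a^2 - 3*a - 10) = (a - 1)*(a + 2)*(a - 5)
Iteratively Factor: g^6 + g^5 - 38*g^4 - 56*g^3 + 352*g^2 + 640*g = (g)*(g^5 + g^4 - 38*g^3 - 56*g^2 + 352*g + 640) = g*(g - 5)*(g^4 + 6*g^3 - 8*g^2 - 96*g - 128) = g*(g - 5)*(g + 2)*(g^3 + 4*g^2 - 16*g - 64) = g*(g - 5)*(g - 4)*(g + 2)*(g^2 + 8*g + 16) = g*(g - 5)*(g - 4)*(g + 2)*(g + 4)*(g + 4)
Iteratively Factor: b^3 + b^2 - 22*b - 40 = (b - 5)*(b^2 + 6*b + 8) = (b - 5)*(b + 4)*(b + 2)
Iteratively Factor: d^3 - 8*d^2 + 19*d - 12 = (d - 3)*(d^2 - 5*d + 4) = (d - 3)*(d - 1)*(d - 4)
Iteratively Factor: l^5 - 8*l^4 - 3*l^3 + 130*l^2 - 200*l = (l - 5)*(l^4 - 3*l^3 - 18*l^2 + 40*l) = (l - 5)^2*(l^3 + 2*l^2 - 8*l) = (l - 5)^2*(l + 4)*(l^2 - 2*l) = (l - 5)^2*(l - 2)*(l + 4)*(l)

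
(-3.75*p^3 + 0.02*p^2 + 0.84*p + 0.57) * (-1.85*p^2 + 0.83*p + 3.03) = 6.9375*p^5 - 3.1495*p^4 - 12.8999*p^3 - 0.2967*p^2 + 3.0183*p + 1.7271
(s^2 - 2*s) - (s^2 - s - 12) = 12 - s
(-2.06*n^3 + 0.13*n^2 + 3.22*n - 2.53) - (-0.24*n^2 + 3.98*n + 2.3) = -2.06*n^3 + 0.37*n^2 - 0.76*n - 4.83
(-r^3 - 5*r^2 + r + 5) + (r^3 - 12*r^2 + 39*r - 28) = -17*r^2 + 40*r - 23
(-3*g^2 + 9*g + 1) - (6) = -3*g^2 + 9*g - 5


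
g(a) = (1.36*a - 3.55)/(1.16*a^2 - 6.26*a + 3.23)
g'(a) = (6.26 - 2.32*a)*(1.36*a - 3.55)/(1.16*a^2 - 6.26*a + 3.23)^2 + 1.36/(1.16*a^2 - 6.26*a + 3.23)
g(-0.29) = -0.77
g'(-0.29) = -0.77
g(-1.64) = -0.35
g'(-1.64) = -0.13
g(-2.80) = -0.25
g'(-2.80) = -0.06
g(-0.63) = -0.58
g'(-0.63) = -0.41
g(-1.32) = -0.40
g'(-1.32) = -0.17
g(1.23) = 0.69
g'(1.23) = -1.37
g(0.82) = 2.17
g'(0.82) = -9.62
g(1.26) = 0.65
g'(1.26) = -1.26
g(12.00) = 0.13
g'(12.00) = -0.02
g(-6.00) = -0.14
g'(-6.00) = -0.02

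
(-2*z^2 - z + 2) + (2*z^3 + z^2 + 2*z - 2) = 2*z^3 - z^2 + z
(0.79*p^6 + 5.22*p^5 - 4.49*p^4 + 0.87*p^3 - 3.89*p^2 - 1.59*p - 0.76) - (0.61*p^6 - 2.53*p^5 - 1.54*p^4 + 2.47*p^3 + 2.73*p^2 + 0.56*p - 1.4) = 0.18*p^6 + 7.75*p^5 - 2.95*p^4 - 1.6*p^3 - 6.62*p^2 - 2.15*p + 0.64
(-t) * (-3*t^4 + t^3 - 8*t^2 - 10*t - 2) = 3*t^5 - t^4 + 8*t^3 + 10*t^2 + 2*t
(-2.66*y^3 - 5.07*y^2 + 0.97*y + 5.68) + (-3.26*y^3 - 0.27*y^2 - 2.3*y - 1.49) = -5.92*y^3 - 5.34*y^2 - 1.33*y + 4.19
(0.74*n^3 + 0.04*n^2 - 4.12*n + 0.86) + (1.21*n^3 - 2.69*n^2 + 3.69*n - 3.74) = 1.95*n^3 - 2.65*n^2 - 0.43*n - 2.88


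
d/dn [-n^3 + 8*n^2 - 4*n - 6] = -3*n^2 + 16*n - 4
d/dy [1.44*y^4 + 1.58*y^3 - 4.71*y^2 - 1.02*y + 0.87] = 5.76*y^3 + 4.74*y^2 - 9.42*y - 1.02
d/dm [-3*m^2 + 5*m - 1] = 5 - 6*m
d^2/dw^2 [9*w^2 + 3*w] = 18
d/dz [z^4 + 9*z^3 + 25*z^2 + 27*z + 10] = 4*z^3 + 27*z^2 + 50*z + 27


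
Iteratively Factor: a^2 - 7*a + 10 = (a - 2)*(a - 5)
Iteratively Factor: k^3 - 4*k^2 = (k)*(k^2 - 4*k) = k*(k - 4)*(k)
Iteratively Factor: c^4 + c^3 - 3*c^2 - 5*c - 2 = (c - 2)*(c^3 + 3*c^2 + 3*c + 1) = (c - 2)*(c + 1)*(c^2 + 2*c + 1) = (c - 2)*(c + 1)^2*(c + 1)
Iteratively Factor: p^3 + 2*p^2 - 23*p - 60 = (p - 5)*(p^2 + 7*p + 12) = (p - 5)*(p + 3)*(p + 4)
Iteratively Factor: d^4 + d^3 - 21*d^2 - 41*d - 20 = (d + 1)*(d^3 - 21*d - 20) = (d + 1)*(d + 4)*(d^2 - 4*d - 5) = (d - 5)*(d + 1)*(d + 4)*(d + 1)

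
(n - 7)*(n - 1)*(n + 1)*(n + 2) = n^4 - 5*n^3 - 15*n^2 + 5*n + 14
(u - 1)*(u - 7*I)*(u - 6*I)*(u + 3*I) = u^4 - u^3 - 10*I*u^3 - 3*u^2 + 10*I*u^2 + 3*u - 126*I*u + 126*I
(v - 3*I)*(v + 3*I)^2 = v^3 + 3*I*v^2 + 9*v + 27*I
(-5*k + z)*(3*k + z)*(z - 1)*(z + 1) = -15*k^2*z^2 + 15*k^2 - 2*k*z^3 + 2*k*z + z^4 - z^2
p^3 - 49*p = p*(p - 7)*(p + 7)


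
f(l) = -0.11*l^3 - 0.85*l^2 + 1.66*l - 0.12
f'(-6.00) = -0.02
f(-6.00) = -16.92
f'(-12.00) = -25.46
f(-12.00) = 47.64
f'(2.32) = -4.06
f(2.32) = -2.22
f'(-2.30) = 3.82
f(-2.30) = -7.10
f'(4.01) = -10.46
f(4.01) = -14.22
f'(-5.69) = 0.65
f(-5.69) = -16.82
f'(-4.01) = 3.17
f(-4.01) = -13.35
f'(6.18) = -21.45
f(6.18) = -48.29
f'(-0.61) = 2.57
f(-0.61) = -1.42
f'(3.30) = -7.54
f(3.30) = -7.85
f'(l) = -0.33*l^2 - 1.7*l + 1.66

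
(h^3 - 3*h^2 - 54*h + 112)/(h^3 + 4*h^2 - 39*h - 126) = (h^2 - 10*h + 16)/(h^2 - 3*h - 18)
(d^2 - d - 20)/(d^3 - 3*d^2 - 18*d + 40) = 1/(d - 2)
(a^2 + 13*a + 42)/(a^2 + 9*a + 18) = (a + 7)/(a + 3)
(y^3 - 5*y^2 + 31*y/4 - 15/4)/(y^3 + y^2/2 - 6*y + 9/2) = (y - 5/2)/(y + 3)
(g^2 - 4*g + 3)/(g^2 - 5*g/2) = 2*(g^2 - 4*g + 3)/(g*(2*g - 5))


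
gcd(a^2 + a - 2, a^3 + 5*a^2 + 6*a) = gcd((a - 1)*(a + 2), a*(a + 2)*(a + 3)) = a + 2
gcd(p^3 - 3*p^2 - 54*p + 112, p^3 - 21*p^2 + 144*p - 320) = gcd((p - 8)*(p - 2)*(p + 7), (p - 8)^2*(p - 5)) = p - 8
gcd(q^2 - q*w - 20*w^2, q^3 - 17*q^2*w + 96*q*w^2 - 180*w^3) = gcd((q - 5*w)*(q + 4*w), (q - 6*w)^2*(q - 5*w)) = q - 5*w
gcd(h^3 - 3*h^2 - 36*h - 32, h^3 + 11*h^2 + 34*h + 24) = h^2 + 5*h + 4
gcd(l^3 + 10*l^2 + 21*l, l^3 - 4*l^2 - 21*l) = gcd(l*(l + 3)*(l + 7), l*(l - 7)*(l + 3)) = l^2 + 3*l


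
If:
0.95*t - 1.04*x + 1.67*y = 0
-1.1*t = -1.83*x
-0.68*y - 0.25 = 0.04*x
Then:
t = 2.31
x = 1.39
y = -0.45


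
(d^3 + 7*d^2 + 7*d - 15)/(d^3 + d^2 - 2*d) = (d^2 + 8*d + 15)/(d*(d + 2))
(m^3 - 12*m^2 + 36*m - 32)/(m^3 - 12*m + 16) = (m - 8)/(m + 4)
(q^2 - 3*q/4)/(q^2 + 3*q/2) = (4*q - 3)/(2*(2*q + 3))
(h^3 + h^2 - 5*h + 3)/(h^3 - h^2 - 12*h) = (h^2 - 2*h + 1)/(h*(h - 4))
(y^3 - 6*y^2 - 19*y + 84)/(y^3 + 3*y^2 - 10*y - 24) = (y - 7)/(y + 2)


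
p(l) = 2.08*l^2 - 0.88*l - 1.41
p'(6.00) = 24.08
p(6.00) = 68.19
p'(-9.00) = -38.32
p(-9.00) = 174.99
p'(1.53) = 5.48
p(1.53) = 2.11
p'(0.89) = 2.82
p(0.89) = -0.55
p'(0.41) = 0.83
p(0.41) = -1.42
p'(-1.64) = -7.70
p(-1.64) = 5.63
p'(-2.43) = -10.99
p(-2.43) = 13.01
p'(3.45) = 13.47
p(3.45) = 20.31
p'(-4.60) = -20.02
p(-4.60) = 46.65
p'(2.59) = 9.89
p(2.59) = 10.26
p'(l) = 4.16*l - 0.88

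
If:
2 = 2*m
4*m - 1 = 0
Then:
No Solution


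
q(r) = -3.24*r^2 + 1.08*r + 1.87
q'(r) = 1.08 - 6.48*r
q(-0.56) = 0.25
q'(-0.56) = 4.71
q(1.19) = -1.43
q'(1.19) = -6.63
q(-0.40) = 0.92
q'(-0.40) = 3.67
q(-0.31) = 1.22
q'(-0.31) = 3.09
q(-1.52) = -7.26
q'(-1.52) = 10.93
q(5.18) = -79.47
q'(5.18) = -32.49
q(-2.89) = -28.31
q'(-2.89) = 19.81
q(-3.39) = -39.03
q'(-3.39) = 23.05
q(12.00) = -451.73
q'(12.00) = -76.68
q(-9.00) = -270.29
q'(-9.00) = 59.40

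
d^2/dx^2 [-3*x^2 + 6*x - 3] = -6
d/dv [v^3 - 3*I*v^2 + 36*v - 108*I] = 3*v^2 - 6*I*v + 36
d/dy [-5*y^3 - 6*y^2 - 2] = 3*y*(-5*y - 4)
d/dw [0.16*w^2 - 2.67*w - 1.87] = 0.32*w - 2.67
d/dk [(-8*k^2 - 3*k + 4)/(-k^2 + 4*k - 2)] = 5*(-7*k^2 + 8*k - 2)/(k^4 - 8*k^3 + 20*k^2 - 16*k + 4)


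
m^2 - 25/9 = (m - 5/3)*(m + 5/3)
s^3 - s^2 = s^2*(s - 1)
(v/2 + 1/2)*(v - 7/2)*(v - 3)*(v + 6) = v^4/2 + v^3/4 - 29*v^2/2 + 69*v/4 + 63/2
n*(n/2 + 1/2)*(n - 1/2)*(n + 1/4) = n^4/2 + 3*n^3/8 - 3*n^2/16 - n/16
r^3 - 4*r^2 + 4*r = r*(r - 2)^2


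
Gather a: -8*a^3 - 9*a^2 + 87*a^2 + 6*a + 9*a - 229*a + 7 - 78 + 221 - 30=-8*a^3 + 78*a^2 - 214*a + 120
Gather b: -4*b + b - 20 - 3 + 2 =-3*b - 21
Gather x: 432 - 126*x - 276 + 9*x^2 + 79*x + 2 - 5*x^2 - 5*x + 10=4*x^2 - 52*x + 168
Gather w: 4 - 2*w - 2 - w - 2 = -3*w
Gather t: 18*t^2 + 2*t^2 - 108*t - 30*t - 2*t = 20*t^2 - 140*t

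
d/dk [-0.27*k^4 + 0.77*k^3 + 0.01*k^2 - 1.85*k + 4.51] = -1.08*k^3 + 2.31*k^2 + 0.02*k - 1.85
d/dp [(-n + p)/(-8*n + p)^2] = (6*n + p)/(8*n - p)^3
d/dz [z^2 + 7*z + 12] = 2*z + 7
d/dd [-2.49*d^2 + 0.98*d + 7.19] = 0.98 - 4.98*d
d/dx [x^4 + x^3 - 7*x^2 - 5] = x*(4*x^2 + 3*x - 14)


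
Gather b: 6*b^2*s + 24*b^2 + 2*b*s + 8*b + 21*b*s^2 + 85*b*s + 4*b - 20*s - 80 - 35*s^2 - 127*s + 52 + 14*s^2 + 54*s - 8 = b^2*(6*s + 24) + b*(21*s^2 + 87*s + 12) - 21*s^2 - 93*s - 36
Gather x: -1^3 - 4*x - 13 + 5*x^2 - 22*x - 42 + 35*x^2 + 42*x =40*x^2 + 16*x - 56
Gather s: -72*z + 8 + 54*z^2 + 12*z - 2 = 54*z^2 - 60*z + 6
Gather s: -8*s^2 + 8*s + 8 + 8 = -8*s^2 + 8*s + 16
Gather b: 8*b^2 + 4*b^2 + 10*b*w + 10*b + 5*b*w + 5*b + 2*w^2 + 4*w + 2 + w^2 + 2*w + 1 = 12*b^2 + b*(15*w + 15) + 3*w^2 + 6*w + 3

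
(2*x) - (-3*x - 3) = 5*x + 3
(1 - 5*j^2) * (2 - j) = 5*j^3 - 10*j^2 - j + 2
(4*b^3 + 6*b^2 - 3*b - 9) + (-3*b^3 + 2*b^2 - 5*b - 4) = b^3 + 8*b^2 - 8*b - 13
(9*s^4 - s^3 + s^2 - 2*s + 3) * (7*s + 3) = 63*s^5 + 20*s^4 + 4*s^3 - 11*s^2 + 15*s + 9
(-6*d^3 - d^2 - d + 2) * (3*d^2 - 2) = -18*d^5 - 3*d^4 + 9*d^3 + 8*d^2 + 2*d - 4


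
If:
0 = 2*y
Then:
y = 0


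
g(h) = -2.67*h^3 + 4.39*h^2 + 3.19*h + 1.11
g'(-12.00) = -1255.61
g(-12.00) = 5208.75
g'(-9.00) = -724.64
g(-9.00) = 2274.42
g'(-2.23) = -56.22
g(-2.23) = 45.44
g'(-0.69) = -6.68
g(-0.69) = 1.88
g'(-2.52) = -69.80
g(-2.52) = 63.68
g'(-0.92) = -11.67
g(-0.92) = 3.97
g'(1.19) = 2.30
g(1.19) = 6.62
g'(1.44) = -0.78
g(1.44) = 6.83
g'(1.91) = -9.26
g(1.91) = 4.61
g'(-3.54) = -128.27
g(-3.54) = 163.28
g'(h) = -8.01*h^2 + 8.78*h + 3.19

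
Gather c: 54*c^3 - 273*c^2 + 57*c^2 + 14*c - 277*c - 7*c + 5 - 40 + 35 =54*c^3 - 216*c^2 - 270*c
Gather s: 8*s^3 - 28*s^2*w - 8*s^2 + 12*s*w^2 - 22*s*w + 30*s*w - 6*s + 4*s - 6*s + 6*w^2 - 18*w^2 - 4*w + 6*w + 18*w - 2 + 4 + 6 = 8*s^3 + s^2*(-28*w - 8) + s*(12*w^2 + 8*w - 8) - 12*w^2 + 20*w + 8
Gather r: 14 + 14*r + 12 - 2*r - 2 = 12*r + 24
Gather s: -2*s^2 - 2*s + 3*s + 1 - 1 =-2*s^2 + s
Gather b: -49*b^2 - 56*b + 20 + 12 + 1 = -49*b^2 - 56*b + 33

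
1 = 1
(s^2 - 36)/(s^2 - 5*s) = (s^2 - 36)/(s*(s - 5))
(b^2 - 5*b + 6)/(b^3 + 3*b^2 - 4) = (b^2 - 5*b + 6)/(b^3 + 3*b^2 - 4)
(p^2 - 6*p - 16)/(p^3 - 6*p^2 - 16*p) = 1/p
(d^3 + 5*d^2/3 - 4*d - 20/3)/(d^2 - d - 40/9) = 3*(d^2 - 4)/(3*d - 8)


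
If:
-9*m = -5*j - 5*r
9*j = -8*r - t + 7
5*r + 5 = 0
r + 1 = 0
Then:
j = 5/3 - t/9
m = 10/27 - 5*t/81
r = -1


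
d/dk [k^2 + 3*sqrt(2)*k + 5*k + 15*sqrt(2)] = 2*k + 3*sqrt(2) + 5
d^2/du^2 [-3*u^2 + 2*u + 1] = -6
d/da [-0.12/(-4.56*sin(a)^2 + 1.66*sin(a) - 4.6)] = (0.1992 - 1.0944*sin(a))*cos(a)/(4.56*sin(a)^2 - 1.66*sin(a) + 4.6)^2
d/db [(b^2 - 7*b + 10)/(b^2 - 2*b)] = 5/b^2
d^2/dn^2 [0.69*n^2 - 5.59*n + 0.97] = 1.38000000000000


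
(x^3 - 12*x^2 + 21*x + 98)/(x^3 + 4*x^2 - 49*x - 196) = (x^2 - 5*x - 14)/(x^2 + 11*x + 28)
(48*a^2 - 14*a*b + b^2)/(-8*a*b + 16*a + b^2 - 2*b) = (-6*a + b)/(b - 2)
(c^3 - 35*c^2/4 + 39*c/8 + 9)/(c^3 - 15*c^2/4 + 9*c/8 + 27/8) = (c - 8)/(c - 3)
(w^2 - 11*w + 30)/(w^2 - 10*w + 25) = (w - 6)/(w - 5)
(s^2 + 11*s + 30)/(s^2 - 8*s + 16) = (s^2 + 11*s + 30)/(s^2 - 8*s + 16)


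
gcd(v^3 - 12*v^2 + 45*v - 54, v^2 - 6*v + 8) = 1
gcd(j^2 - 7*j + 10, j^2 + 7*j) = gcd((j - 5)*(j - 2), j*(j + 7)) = 1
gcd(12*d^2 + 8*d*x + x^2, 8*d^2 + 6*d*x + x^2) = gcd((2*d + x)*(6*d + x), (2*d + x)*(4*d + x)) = 2*d + x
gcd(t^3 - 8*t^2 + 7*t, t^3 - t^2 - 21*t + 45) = 1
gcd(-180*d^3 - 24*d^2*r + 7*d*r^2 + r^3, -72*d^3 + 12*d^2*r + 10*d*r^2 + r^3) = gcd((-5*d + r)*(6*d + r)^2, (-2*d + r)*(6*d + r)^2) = 36*d^2 + 12*d*r + r^2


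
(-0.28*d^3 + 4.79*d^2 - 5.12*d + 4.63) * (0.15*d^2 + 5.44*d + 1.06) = -0.042*d^5 - 0.8047*d^4 + 24.9928*d^3 - 22.0809*d^2 + 19.76*d + 4.9078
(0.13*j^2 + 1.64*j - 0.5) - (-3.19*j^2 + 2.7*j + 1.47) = 3.32*j^2 - 1.06*j - 1.97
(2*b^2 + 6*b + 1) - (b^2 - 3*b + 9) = b^2 + 9*b - 8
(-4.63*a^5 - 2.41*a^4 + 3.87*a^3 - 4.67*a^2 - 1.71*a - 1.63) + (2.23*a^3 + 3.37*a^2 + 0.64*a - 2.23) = -4.63*a^5 - 2.41*a^4 + 6.1*a^3 - 1.3*a^2 - 1.07*a - 3.86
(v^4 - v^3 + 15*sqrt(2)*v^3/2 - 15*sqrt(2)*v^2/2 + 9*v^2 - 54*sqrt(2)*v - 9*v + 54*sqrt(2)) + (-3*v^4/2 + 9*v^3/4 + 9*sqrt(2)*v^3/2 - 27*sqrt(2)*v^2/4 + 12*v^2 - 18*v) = -v^4/2 + 5*v^3/4 + 12*sqrt(2)*v^3 - 57*sqrt(2)*v^2/4 + 21*v^2 - 54*sqrt(2)*v - 27*v + 54*sqrt(2)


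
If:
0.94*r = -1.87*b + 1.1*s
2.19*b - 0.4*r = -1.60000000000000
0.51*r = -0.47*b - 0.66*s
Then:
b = -0.57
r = 0.85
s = -0.25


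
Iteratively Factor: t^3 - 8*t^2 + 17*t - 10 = (t - 1)*(t^2 - 7*t + 10) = (t - 2)*(t - 1)*(t - 5)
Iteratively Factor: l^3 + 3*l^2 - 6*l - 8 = (l - 2)*(l^2 + 5*l + 4) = (l - 2)*(l + 4)*(l + 1)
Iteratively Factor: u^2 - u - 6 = (u - 3)*(u + 2)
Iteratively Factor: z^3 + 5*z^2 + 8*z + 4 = (z + 2)*(z^2 + 3*z + 2) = (z + 1)*(z + 2)*(z + 2)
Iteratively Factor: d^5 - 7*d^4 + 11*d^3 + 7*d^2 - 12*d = (d + 1)*(d^4 - 8*d^3 + 19*d^2 - 12*d) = d*(d + 1)*(d^3 - 8*d^2 + 19*d - 12) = d*(d - 3)*(d + 1)*(d^2 - 5*d + 4) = d*(d - 3)*(d - 1)*(d + 1)*(d - 4)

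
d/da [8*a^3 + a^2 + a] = 24*a^2 + 2*a + 1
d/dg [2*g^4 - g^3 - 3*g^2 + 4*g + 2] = 8*g^3 - 3*g^2 - 6*g + 4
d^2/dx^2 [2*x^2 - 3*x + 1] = 4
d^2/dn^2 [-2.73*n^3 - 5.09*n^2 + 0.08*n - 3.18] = -16.38*n - 10.18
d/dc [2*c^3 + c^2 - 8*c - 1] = 6*c^2 + 2*c - 8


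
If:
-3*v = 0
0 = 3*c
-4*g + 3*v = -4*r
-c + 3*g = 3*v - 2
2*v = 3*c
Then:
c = 0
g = -2/3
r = -2/3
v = 0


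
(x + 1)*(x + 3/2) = x^2 + 5*x/2 + 3/2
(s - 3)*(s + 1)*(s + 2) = s^3 - 7*s - 6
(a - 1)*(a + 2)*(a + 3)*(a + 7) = a^4 + 11*a^3 + 29*a^2 + a - 42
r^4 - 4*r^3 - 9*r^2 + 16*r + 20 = (r - 5)*(r - 2)*(r + 1)*(r + 2)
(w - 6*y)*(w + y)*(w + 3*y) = w^3 - 2*w^2*y - 21*w*y^2 - 18*y^3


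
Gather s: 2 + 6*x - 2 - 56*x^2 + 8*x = -56*x^2 + 14*x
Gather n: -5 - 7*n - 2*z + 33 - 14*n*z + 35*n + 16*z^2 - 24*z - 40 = n*(28 - 14*z) + 16*z^2 - 26*z - 12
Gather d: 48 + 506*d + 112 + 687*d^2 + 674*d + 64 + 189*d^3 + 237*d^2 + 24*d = 189*d^3 + 924*d^2 + 1204*d + 224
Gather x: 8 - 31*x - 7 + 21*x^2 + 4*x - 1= 21*x^2 - 27*x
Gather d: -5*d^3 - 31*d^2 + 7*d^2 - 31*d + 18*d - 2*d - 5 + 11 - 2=-5*d^3 - 24*d^2 - 15*d + 4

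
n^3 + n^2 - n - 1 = (n - 1)*(n + 1)^2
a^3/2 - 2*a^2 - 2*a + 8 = (a/2 + 1)*(a - 4)*(a - 2)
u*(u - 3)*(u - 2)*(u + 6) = u^4 + u^3 - 24*u^2 + 36*u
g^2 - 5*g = g*(g - 5)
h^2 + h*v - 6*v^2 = (h - 2*v)*(h + 3*v)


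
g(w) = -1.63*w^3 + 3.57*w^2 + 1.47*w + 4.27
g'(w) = -4.89*w^2 + 7.14*w + 1.47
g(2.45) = 5.33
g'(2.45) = -10.39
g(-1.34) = 12.63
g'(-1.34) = -16.88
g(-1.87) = 24.66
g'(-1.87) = -28.98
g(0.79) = 6.86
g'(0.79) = 4.06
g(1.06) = 7.90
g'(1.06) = 3.54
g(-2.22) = 36.43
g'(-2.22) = -38.48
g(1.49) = 8.99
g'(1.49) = 1.25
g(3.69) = -23.59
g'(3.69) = -38.77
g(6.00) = -210.47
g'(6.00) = -131.73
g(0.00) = 4.27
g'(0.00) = 1.47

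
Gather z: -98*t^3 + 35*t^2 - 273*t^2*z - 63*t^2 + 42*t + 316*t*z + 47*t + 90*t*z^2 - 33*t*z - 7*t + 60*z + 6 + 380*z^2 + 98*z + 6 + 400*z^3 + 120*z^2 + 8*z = -98*t^3 - 28*t^2 + 82*t + 400*z^3 + z^2*(90*t + 500) + z*(-273*t^2 + 283*t + 166) + 12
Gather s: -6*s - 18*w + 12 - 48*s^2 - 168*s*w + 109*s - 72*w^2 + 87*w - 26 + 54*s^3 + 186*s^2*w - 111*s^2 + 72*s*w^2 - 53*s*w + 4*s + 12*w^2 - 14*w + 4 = 54*s^3 + s^2*(186*w - 159) + s*(72*w^2 - 221*w + 107) - 60*w^2 + 55*w - 10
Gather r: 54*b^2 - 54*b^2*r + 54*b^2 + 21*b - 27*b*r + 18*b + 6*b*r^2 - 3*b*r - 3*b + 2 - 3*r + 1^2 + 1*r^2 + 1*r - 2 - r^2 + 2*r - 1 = 108*b^2 + 6*b*r^2 + 36*b + r*(-54*b^2 - 30*b)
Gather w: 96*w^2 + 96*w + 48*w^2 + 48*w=144*w^2 + 144*w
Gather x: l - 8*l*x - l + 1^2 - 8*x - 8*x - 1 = x*(-8*l - 16)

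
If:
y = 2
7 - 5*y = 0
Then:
No Solution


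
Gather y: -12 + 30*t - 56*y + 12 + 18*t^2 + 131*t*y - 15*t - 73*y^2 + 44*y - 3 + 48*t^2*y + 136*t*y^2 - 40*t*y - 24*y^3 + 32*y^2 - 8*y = 18*t^2 + 15*t - 24*y^3 + y^2*(136*t - 41) + y*(48*t^2 + 91*t - 20) - 3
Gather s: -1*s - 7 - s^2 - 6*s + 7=-s^2 - 7*s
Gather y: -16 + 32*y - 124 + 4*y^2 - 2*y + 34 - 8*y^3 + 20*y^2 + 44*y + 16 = -8*y^3 + 24*y^2 + 74*y - 90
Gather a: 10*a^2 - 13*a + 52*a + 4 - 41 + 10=10*a^2 + 39*a - 27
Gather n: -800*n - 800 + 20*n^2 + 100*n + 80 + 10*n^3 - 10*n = 10*n^3 + 20*n^2 - 710*n - 720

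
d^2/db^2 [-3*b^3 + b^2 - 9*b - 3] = 2 - 18*b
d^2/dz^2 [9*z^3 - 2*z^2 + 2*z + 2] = 54*z - 4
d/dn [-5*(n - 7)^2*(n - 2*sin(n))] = (5*n - 35)*(-2*n + (n - 7)*(2*cos(n) - 1) + 4*sin(n))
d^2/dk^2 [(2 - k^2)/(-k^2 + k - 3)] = 2*(k^3 - 15*k^2 + 6*k + 13)/(k^6 - 3*k^5 + 12*k^4 - 19*k^3 + 36*k^2 - 27*k + 27)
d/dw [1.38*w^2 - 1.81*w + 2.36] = 2.76*w - 1.81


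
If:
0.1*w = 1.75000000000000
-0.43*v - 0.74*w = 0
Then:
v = -30.12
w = 17.50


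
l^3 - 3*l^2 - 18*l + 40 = (l - 5)*(l - 2)*(l + 4)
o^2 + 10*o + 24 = (o + 4)*(o + 6)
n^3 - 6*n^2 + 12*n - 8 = (n - 2)^3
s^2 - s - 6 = (s - 3)*(s + 2)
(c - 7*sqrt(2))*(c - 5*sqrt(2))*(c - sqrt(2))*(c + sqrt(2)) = c^4 - 12*sqrt(2)*c^3 + 68*c^2 + 24*sqrt(2)*c - 140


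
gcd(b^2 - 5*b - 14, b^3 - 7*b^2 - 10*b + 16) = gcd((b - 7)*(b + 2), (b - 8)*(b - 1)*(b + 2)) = b + 2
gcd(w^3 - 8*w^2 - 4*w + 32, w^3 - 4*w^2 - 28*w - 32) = w^2 - 6*w - 16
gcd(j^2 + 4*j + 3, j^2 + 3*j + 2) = j + 1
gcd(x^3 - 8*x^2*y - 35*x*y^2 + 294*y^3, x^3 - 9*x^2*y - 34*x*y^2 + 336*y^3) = x^2 - x*y - 42*y^2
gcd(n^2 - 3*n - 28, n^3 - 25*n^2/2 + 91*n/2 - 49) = n - 7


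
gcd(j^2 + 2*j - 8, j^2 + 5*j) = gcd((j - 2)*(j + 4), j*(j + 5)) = 1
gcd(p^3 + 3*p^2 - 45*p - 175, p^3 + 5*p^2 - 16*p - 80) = p + 5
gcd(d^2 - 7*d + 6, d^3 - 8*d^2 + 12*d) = d - 6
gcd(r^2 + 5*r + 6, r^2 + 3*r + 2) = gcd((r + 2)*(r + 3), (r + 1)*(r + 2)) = r + 2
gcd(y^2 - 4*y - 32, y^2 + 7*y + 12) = y + 4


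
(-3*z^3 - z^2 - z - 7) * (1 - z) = 3*z^4 - 2*z^3 + 6*z - 7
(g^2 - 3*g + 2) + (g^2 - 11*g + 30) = 2*g^2 - 14*g + 32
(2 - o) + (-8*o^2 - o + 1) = -8*o^2 - 2*o + 3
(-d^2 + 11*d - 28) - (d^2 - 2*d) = -2*d^2 + 13*d - 28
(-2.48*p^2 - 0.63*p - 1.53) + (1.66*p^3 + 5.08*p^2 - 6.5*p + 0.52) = 1.66*p^3 + 2.6*p^2 - 7.13*p - 1.01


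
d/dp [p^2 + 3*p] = 2*p + 3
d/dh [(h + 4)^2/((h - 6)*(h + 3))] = (-11*h^2 - 68*h - 96)/(h^4 - 6*h^3 - 27*h^2 + 108*h + 324)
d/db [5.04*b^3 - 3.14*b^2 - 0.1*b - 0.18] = 15.12*b^2 - 6.28*b - 0.1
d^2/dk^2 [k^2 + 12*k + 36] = 2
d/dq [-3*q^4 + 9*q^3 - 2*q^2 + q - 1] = -12*q^3 + 27*q^2 - 4*q + 1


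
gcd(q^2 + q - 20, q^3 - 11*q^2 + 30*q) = 1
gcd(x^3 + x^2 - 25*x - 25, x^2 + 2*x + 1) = x + 1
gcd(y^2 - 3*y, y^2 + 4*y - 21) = y - 3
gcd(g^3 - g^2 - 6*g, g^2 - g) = g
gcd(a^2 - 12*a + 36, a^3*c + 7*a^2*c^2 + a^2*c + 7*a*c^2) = 1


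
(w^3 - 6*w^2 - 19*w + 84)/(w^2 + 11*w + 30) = (w^3 - 6*w^2 - 19*w + 84)/(w^2 + 11*w + 30)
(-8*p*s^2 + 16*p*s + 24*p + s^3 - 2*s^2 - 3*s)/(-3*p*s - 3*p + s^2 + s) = (8*p*s - 24*p - s^2 + 3*s)/(3*p - s)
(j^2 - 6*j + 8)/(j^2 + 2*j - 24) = (j - 2)/(j + 6)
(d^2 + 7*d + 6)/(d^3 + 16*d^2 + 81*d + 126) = (d + 1)/(d^2 + 10*d + 21)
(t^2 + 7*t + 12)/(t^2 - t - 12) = (t + 4)/(t - 4)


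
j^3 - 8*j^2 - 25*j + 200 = (j - 8)*(j - 5)*(j + 5)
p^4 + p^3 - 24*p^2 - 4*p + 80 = (p - 4)*(p - 2)*(p + 2)*(p + 5)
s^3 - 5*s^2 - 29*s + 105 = (s - 7)*(s - 3)*(s + 5)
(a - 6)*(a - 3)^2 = a^3 - 12*a^2 + 45*a - 54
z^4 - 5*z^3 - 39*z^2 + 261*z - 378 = (z - 6)*(z - 3)^2*(z + 7)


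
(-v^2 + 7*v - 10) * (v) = -v^3 + 7*v^2 - 10*v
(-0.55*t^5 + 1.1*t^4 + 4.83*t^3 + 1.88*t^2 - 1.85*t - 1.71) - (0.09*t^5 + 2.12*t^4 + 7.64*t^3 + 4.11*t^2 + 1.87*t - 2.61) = -0.64*t^5 - 1.02*t^4 - 2.81*t^3 - 2.23*t^2 - 3.72*t + 0.9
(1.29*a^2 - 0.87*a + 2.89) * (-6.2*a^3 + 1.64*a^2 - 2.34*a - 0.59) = -7.998*a^5 + 7.5096*a^4 - 22.3634*a^3 + 6.0143*a^2 - 6.2493*a - 1.7051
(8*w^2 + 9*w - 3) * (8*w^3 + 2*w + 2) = 64*w^5 + 72*w^4 - 8*w^3 + 34*w^2 + 12*w - 6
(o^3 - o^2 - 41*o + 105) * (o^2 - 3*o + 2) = o^5 - 4*o^4 - 36*o^3 + 226*o^2 - 397*o + 210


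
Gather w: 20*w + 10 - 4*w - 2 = 16*w + 8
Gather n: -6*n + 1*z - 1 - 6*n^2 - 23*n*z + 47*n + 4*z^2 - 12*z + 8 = -6*n^2 + n*(41 - 23*z) + 4*z^2 - 11*z + 7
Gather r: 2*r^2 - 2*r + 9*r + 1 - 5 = 2*r^2 + 7*r - 4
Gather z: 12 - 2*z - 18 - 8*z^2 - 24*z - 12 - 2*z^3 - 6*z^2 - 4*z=-2*z^3 - 14*z^2 - 30*z - 18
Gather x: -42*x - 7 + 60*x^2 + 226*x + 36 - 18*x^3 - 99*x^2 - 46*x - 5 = -18*x^3 - 39*x^2 + 138*x + 24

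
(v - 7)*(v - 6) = v^2 - 13*v + 42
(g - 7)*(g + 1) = g^2 - 6*g - 7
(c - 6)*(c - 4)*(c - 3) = c^3 - 13*c^2 + 54*c - 72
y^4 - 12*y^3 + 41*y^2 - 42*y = y*(y - 7)*(y - 3)*(y - 2)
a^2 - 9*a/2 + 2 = (a - 4)*(a - 1/2)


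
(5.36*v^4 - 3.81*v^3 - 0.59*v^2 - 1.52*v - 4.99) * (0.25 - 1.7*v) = -9.112*v^5 + 7.817*v^4 + 0.0504999999999999*v^3 + 2.4365*v^2 + 8.103*v - 1.2475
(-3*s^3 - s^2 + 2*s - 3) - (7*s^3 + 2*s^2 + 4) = -10*s^3 - 3*s^2 + 2*s - 7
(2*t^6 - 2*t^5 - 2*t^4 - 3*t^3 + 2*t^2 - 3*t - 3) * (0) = 0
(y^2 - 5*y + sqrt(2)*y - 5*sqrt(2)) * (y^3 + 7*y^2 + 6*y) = y^5 + sqrt(2)*y^4 + 2*y^4 - 29*y^3 + 2*sqrt(2)*y^3 - 29*sqrt(2)*y^2 - 30*y^2 - 30*sqrt(2)*y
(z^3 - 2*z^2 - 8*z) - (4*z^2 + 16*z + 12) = z^3 - 6*z^2 - 24*z - 12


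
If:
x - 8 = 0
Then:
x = 8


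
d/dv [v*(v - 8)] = 2*v - 8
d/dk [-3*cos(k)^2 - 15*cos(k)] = 3*(2*cos(k) + 5)*sin(k)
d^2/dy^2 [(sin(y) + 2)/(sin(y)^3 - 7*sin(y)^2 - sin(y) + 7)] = (-4*(1 - cos(2*y))^2*sin(y) + 41*(1 - cos(2*y))^2 - 615*sin(y) - 103*sin(3*y) + 686*cos(2*y) - 19*cos(4*y) - 1523)/((sin(y) - 7)^3*(cos(2*y) + 1)^2)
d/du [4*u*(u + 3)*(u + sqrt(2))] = 12*u^2 + 8*sqrt(2)*u + 24*u + 12*sqrt(2)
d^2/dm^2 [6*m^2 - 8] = 12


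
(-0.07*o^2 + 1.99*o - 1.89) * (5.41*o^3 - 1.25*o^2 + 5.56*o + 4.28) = -0.3787*o^5 + 10.8534*o^4 - 13.1016*o^3 + 13.1273*o^2 - 1.9912*o - 8.0892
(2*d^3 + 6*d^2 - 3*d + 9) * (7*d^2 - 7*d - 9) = 14*d^5 + 28*d^4 - 81*d^3 + 30*d^2 - 36*d - 81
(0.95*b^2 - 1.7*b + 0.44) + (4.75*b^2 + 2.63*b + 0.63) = 5.7*b^2 + 0.93*b + 1.07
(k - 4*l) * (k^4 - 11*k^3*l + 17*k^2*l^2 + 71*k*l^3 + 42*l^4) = k^5 - 15*k^4*l + 61*k^3*l^2 + 3*k^2*l^3 - 242*k*l^4 - 168*l^5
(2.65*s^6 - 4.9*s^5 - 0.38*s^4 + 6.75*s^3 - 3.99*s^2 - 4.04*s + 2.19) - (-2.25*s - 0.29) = 2.65*s^6 - 4.9*s^5 - 0.38*s^4 + 6.75*s^3 - 3.99*s^2 - 1.79*s + 2.48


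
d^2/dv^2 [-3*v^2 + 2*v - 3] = -6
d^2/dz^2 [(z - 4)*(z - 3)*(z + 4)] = 6*z - 6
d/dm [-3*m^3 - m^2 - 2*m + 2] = -9*m^2 - 2*m - 2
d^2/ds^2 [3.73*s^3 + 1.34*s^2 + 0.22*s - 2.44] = 22.38*s + 2.68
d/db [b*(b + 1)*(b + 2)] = 3*b^2 + 6*b + 2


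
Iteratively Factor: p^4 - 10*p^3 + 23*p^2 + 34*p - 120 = (p - 4)*(p^3 - 6*p^2 - p + 30) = (p - 4)*(p - 3)*(p^2 - 3*p - 10) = (p - 5)*(p - 4)*(p - 3)*(p + 2)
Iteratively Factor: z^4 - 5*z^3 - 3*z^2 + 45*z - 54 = (z - 2)*(z^3 - 3*z^2 - 9*z + 27) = (z - 3)*(z - 2)*(z^2 - 9) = (z - 3)^2*(z - 2)*(z + 3)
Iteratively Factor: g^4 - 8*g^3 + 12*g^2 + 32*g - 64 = (g - 4)*(g^3 - 4*g^2 - 4*g + 16) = (g - 4)^2*(g^2 - 4) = (g - 4)^2*(g - 2)*(g + 2)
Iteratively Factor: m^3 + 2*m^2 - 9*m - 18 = (m + 2)*(m^2 - 9) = (m - 3)*(m + 2)*(m + 3)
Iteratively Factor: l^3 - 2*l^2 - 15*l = (l + 3)*(l^2 - 5*l) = (l - 5)*(l + 3)*(l)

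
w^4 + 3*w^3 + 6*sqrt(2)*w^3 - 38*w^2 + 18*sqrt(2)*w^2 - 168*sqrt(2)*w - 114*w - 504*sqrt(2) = (w + 3)*(w - 4*sqrt(2))*(w + 3*sqrt(2))*(w + 7*sqrt(2))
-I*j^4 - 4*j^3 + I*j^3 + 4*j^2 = j^2*(j - 4*I)*(-I*j + I)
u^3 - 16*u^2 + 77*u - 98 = (u - 7)^2*(u - 2)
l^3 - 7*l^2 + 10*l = l*(l - 5)*(l - 2)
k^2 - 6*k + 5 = (k - 5)*(k - 1)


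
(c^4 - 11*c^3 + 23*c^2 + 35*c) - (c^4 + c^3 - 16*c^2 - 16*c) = -12*c^3 + 39*c^2 + 51*c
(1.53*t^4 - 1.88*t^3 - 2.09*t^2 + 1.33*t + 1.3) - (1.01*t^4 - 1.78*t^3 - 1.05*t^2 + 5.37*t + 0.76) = 0.52*t^4 - 0.0999999999999999*t^3 - 1.04*t^2 - 4.04*t + 0.54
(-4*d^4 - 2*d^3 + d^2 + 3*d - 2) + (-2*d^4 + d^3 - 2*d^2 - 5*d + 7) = -6*d^4 - d^3 - d^2 - 2*d + 5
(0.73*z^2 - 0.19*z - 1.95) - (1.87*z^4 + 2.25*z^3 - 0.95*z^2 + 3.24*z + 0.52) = -1.87*z^4 - 2.25*z^3 + 1.68*z^2 - 3.43*z - 2.47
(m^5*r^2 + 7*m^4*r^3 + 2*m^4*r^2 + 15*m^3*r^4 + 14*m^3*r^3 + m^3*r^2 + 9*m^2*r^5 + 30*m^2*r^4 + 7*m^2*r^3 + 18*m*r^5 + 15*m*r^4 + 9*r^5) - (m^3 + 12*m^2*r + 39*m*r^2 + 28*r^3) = m^5*r^2 + 7*m^4*r^3 + 2*m^4*r^2 + 15*m^3*r^4 + 14*m^3*r^3 + m^3*r^2 - m^3 + 9*m^2*r^5 + 30*m^2*r^4 + 7*m^2*r^3 - 12*m^2*r + 18*m*r^5 + 15*m*r^4 - 39*m*r^2 + 9*r^5 - 28*r^3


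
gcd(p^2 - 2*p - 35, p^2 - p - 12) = 1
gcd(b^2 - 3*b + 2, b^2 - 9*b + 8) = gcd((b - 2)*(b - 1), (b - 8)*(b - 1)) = b - 1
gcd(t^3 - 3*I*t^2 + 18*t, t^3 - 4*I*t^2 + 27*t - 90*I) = t - 6*I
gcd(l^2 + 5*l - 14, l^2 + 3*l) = 1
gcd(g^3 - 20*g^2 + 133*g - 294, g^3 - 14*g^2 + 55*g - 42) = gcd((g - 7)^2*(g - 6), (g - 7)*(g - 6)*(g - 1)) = g^2 - 13*g + 42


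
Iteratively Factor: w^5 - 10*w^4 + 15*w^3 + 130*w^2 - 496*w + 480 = (w - 5)*(w^4 - 5*w^3 - 10*w^2 + 80*w - 96) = (w - 5)*(w - 4)*(w^3 - w^2 - 14*w + 24) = (w - 5)*(w - 4)*(w - 3)*(w^2 + 2*w - 8) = (w - 5)*(w - 4)*(w - 3)*(w + 4)*(w - 2)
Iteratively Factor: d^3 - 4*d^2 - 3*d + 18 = (d - 3)*(d^2 - d - 6) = (d - 3)*(d + 2)*(d - 3)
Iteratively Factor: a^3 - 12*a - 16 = (a + 2)*(a^2 - 2*a - 8) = (a - 4)*(a + 2)*(a + 2)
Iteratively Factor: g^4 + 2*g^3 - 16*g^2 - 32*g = (g + 4)*(g^3 - 2*g^2 - 8*g) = (g + 2)*(g + 4)*(g^2 - 4*g) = g*(g + 2)*(g + 4)*(g - 4)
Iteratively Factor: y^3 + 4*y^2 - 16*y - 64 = (y + 4)*(y^2 - 16) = (y + 4)^2*(y - 4)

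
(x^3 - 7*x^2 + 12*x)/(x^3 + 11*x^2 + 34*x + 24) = x*(x^2 - 7*x + 12)/(x^3 + 11*x^2 + 34*x + 24)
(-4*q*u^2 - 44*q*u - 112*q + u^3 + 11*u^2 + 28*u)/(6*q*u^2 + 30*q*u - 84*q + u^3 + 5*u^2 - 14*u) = (-4*q*u - 16*q + u^2 + 4*u)/(6*q*u - 12*q + u^2 - 2*u)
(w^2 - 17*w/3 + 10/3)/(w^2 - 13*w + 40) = (w - 2/3)/(w - 8)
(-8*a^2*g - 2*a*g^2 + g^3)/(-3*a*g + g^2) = (8*a^2 + 2*a*g - g^2)/(3*a - g)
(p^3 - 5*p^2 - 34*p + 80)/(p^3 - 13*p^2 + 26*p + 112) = (p^2 + 3*p - 10)/(p^2 - 5*p - 14)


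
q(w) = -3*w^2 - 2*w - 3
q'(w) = -6*w - 2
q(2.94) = -34.81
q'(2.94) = -19.64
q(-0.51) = -2.76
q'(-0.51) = 1.06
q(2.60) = -28.48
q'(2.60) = -17.60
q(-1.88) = -9.84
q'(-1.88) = 9.28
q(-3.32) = -29.43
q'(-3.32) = 17.92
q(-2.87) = -21.97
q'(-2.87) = 15.22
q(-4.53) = -55.50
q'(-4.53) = 25.18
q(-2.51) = -16.88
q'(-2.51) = 13.06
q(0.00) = -3.00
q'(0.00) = -2.00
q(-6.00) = -99.00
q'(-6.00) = 34.00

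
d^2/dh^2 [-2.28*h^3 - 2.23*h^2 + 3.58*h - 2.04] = -13.68*h - 4.46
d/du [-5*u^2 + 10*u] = 10 - 10*u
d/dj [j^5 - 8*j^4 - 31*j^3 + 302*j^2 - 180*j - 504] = 5*j^4 - 32*j^3 - 93*j^2 + 604*j - 180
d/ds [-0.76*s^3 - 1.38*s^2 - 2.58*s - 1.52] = -2.28*s^2 - 2.76*s - 2.58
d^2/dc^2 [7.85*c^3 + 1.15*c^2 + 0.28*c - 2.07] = 47.1*c + 2.3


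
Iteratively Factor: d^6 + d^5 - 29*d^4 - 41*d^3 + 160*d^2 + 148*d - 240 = (d - 1)*(d^5 + 2*d^4 - 27*d^3 - 68*d^2 + 92*d + 240) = (d - 2)*(d - 1)*(d^4 + 4*d^3 - 19*d^2 - 106*d - 120) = (d - 2)*(d - 1)*(d + 4)*(d^3 - 19*d - 30) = (d - 2)*(d - 1)*(d + 3)*(d + 4)*(d^2 - 3*d - 10) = (d - 2)*(d - 1)*(d + 2)*(d + 3)*(d + 4)*(d - 5)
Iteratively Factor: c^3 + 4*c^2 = (c)*(c^2 + 4*c) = c*(c + 4)*(c)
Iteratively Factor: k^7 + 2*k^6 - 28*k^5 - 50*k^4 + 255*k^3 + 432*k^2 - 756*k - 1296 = (k - 3)*(k^6 + 5*k^5 - 13*k^4 - 89*k^3 - 12*k^2 + 396*k + 432) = (k - 3)^2*(k^5 + 8*k^4 + 11*k^3 - 56*k^2 - 180*k - 144) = (k - 3)^2*(k + 2)*(k^4 + 6*k^3 - k^2 - 54*k - 72) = (k - 3)^3*(k + 2)*(k^3 + 9*k^2 + 26*k + 24) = (k - 3)^3*(k + 2)*(k + 4)*(k^2 + 5*k + 6) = (k - 3)^3*(k + 2)^2*(k + 4)*(k + 3)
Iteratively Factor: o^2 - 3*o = (o - 3)*(o)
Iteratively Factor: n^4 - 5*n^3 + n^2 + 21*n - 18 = (n - 3)*(n^3 - 2*n^2 - 5*n + 6) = (n - 3)*(n + 2)*(n^2 - 4*n + 3) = (n - 3)^2*(n + 2)*(n - 1)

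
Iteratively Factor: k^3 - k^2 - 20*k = (k)*(k^2 - k - 20) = k*(k - 5)*(k + 4)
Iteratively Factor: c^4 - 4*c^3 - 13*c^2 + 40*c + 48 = (c - 4)*(c^3 - 13*c - 12) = (c - 4)*(c + 3)*(c^2 - 3*c - 4) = (c - 4)^2*(c + 3)*(c + 1)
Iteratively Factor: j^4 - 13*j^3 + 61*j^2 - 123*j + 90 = (j - 5)*(j^3 - 8*j^2 + 21*j - 18) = (j - 5)*(j - 3)*(j^2 - 5*j + 6) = (j - 5)*(j - 3)*(j - 2)*(j - 3)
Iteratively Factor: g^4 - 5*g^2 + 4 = (g - 1)*(g^3 + g^2 - 4*g - 4) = (g - 1)*(g + 1)*(g^2 - 4) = (g - 1)*(g + 1)*(g + 2)*(g - 2)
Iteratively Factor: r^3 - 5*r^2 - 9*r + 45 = (r - 5)*(r^2 - 9) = (r - 5)*(r + 3)*(r - 3)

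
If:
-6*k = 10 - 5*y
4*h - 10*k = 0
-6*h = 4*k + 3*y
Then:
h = -75/113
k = -30/113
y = 190/113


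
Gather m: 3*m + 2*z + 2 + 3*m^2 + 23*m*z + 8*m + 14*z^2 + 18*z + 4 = 3*m^2 + m*(23*z + 11) + 14*z^2 + 20*z + 6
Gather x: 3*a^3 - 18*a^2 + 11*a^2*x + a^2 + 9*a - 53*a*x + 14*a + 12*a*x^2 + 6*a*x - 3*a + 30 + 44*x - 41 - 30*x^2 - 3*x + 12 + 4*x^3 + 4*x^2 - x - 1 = 3*a^3 - 17*a^2 + 20*a + 4*x^3 + x^2*(12*a - 26) + x*(11*a^2 - 47*a + 40)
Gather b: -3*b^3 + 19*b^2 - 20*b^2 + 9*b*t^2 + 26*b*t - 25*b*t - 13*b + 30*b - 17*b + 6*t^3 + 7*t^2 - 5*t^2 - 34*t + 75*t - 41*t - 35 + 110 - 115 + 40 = -3*b^3 - b^2 + b*(9*t^2 + t) + 6*t^3 + 2*t^2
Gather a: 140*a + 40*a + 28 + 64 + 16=180*a + 108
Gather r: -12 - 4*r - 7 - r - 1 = -5*r - 20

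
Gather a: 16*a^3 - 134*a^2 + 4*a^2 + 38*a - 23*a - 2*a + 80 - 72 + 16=16*a^3 - 130*a^2 + 13*a + 24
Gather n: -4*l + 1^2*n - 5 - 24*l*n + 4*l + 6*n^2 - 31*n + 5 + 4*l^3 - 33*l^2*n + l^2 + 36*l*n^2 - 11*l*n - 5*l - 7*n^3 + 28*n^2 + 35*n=4*l^3 + l^2 - 5*l - 7*n^3 + n^2*(36*l + 34) + n*(-33*l^2 - 35*l + 5)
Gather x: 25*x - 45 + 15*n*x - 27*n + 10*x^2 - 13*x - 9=-27*n + 10*x^2 + x*(15*n + 12) - 54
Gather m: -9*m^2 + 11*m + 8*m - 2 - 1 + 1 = -9*m^2 + 19*m - 2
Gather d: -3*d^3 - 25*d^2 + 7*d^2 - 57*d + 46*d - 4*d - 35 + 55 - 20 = -3*d^3 - 18*d^2 - 15*d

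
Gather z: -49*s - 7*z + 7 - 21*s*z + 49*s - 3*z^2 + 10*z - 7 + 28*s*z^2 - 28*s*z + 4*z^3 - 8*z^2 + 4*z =4*z^3 + z^2*(28*s - 11) + z*(7 - 49*s)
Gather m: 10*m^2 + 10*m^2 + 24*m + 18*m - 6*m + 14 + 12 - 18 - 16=20*m^2 + 36*m - 8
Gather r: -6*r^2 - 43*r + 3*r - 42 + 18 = -6*r^2 - 40*r - 24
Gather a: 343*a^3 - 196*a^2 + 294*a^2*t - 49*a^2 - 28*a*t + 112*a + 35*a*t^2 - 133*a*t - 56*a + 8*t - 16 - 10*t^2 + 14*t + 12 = 343*a^3 + a^2*(294*t - 245) + a*(35*t^2 - 161*t + 56) - 10*t^2 + 22*t - 4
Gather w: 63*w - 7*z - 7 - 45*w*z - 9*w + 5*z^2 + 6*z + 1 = w*(54 - 45*z) + 5*z^2 - z - 6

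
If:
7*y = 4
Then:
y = 4/7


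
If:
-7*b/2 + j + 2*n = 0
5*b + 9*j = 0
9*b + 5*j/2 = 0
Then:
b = 0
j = 0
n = 0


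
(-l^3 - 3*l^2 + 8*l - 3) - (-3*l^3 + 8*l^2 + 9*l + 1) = 2*l^3 - 11*l^2 - l - 4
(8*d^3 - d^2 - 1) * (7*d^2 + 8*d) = 56*d^5 + 57*d^4 - 8*d^3 - 7*d^2 - 8*d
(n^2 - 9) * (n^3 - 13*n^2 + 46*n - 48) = n^5 - 13*n^4 + 37*n^3 + 69*n^2 - 414*n + 432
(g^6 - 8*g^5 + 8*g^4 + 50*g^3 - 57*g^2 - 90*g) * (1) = g^6 - 8*g^5 + 8*g^4 + 50*g^3 - 57*g^2 - 90*g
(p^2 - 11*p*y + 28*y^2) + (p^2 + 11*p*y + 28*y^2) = 2*p^2 + 56*y^2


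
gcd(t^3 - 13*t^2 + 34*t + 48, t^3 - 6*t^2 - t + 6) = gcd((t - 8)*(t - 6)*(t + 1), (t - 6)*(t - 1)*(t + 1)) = t^2 - 5*t - 6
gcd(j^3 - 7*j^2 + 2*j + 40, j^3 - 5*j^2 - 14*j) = j + 2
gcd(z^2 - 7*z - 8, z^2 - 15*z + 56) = z - 8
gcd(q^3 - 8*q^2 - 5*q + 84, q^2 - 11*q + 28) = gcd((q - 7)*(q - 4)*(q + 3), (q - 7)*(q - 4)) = q^2 - 11*q + 28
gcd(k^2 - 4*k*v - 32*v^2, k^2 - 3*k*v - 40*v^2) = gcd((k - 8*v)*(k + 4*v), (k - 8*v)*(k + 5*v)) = -k + 8*v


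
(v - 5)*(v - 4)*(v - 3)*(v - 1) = v^4 - 13*v^3 + 59*v^2 - 107*v + 60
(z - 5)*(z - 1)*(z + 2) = z^3 - 4*z^2 - 7*z + 10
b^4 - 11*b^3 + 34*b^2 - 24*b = b*(b - 6)*(b - 4)*(b - 1)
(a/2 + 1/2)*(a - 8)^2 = a^3/2 - 15*a^2/2 + 24*a + 32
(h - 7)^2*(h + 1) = h^3 - 13*h^2 + 35*h + 49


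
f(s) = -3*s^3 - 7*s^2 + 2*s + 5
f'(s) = -9*s^2 - 14*s + 2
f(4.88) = -500.58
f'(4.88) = -280.65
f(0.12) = 5.13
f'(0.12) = 0.19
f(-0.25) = 4.11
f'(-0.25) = 4.94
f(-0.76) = 0.75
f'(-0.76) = 7.44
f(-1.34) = -3.03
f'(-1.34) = 4.60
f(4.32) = -358.86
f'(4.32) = -226.44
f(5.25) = -611.55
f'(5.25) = -319.56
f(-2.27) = -0.52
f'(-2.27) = -12.60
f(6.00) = -883.00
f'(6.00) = -406.00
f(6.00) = -883.00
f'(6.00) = -406.00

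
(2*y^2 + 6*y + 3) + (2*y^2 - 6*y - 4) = 4*y^2 - 1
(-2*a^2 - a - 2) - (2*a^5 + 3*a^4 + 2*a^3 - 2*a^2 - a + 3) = -2*a^5 - 3*a^4 - 2*a^3 - 5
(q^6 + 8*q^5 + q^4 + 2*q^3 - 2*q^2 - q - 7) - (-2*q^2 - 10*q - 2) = q^6 + 8*q^5 + q^4 + 2*q^3 + 9*q - 5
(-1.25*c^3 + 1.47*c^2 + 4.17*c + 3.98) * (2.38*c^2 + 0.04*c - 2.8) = -2.975*c^5 + 3.4486*c^4 + 13.4834*c^3 + 5.5232*c^2 - 11.5168*c - 11.144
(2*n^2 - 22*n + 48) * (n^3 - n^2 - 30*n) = 2*n^5 - 24*n^4 + 10*n^3 + 612*n^2 - 1440*n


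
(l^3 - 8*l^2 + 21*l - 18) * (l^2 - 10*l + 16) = l^5 - 18*l^4 + 117*l^3 - 356*l^2 + 516*l - 288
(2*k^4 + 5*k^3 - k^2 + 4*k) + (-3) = 2*k^4 + 5*k^3 - k^2 + 4*k - 3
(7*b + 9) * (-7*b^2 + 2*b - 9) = -49*b^3 - 49*b^2 - 45*b - 81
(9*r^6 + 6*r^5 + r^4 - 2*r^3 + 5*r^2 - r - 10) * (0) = 0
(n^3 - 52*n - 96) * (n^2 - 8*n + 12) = n^5 - 8*n^4 - 40*n^3 + 320*n^2 + 144*n - 1152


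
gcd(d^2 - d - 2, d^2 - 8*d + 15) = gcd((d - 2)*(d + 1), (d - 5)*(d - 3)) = 1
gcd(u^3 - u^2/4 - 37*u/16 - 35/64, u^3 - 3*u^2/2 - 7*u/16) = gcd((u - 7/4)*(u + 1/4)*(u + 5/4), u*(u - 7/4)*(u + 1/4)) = u^2 - 3*u/2 - 7/16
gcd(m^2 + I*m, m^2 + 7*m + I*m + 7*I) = m + I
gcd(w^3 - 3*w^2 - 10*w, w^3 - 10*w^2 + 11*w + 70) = w^2 - 3*w - 10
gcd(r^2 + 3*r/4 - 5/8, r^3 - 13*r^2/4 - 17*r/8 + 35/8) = r + 5/4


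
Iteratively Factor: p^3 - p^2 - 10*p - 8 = (p + 1)*(p^2 - 2*p - 8) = (p + 1)*(p + 2)*(p - 4)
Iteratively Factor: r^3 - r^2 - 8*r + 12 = (r - 2)*(r^2 + r - 6) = (r - 2)^2*(r + 3)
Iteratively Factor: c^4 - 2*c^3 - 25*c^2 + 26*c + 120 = (c - 5)*(c^3 + 3*c^2 - 10*c - 24) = (c - 5)*(c + 2)*(c^2 + c - 12) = (c - 5)*(c + 2)*(c + 4)*(c - 3)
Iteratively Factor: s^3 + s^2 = (s)*(s^2 + s) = s*(s + 1)*(s)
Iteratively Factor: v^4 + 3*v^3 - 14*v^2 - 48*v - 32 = (v + 2)*(v^3 + v^2 - 16*v - 16) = (v + 1)*(v + 2)*(v^2 - 16) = (v + 1)*(v + 2)*(v + 4)*(v - 4)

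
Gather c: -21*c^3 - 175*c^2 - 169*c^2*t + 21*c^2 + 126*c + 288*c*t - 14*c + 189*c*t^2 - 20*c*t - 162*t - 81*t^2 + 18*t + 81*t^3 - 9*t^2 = -21*c^3 + c^2*(-169*t - 154) + c*(189*t^2 + 268*t + 112) + 81*t^3 - 90*t^2 - 144*t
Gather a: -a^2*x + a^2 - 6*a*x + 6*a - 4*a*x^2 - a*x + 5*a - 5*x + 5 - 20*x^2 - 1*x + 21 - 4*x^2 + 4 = a^2*(1 - x) + a*(-4*x^2 - 7*x + 11) - 24*x^2 - 6*x + 30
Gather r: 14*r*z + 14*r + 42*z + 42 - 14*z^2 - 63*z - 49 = r*(14*z + 14) - 14*z^2 - 21*z - 7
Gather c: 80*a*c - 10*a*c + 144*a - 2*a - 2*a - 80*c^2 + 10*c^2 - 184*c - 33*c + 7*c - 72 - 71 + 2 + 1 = 140*a - 70*c^2 + c*(70*a - 210) - 140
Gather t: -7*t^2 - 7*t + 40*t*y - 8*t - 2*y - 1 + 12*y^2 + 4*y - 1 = -7*t^2 + t*(40*y - 15) + 12*y^2 + 2*y - 2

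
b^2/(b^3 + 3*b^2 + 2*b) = b/(b^2 + 3*b + 2)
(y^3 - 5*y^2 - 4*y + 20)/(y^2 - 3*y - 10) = y - 2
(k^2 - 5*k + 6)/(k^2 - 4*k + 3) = (k - 2)/(k - 1)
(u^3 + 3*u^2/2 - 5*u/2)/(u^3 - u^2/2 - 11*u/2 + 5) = u/(u - 2)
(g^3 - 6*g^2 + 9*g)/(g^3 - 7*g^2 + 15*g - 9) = g/(g - 1)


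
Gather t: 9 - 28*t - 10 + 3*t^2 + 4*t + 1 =3*t^2 - 24*t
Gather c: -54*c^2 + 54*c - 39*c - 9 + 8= -54*c^2 + 15*c - 1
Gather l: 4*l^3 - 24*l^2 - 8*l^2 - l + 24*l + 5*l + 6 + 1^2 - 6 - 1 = 4*l^3 - 32*l^2 + 28*l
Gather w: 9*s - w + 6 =9*s - w + 6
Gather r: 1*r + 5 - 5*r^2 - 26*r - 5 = -5*r^2 - 25*r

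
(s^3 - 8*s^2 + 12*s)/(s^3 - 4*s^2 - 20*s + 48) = s/(s + 4)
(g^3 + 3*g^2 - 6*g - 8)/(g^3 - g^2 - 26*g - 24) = (g - 2)/(g - 6)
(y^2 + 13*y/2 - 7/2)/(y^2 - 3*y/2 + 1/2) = (y + 7)/(y - 1)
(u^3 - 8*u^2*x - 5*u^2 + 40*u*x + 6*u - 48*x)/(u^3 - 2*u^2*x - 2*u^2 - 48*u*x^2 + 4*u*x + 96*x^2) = (u - 3)/(u + 6*x)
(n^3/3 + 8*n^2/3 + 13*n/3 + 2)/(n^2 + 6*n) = (n^2 + 2*n + 1)/(3*n)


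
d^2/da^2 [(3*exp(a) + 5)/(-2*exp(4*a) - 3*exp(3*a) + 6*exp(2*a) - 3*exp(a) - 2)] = (-108*exp(8*a) - 518*exp(7*a) - 726*exp(6*a) + 639*exp(5*a) + 1284*exp(4*a) - 310*exp(3*a) + 324*exp(2*a) - 267*exp(a) + 18)*exp(a)/(8*exp(12*a) + 36*exp(11*a) - 18*exp(10*a) - 153*exp(9*a) + 186*exp(8*a) + 261*exp(7*a) - 576*exp(6*a) + 261*exp(5*a) + 186*exp(4*a) - 153*exp(3*a) - 18*exp(2*a) + 36*exp(a) + 8)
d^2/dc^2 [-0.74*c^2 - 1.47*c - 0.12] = -1.48000000000000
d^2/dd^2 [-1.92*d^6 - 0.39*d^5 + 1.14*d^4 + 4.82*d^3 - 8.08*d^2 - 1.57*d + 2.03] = -57.6*d^4 - 7.8*d^3 + 13.68*d^2 + 28.92*d - 16.16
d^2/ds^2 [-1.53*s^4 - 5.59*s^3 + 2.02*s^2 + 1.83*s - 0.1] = -18.36*s^2 - 33.54*s + 4.04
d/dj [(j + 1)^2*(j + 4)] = 3*(j + 1)*(j + 3)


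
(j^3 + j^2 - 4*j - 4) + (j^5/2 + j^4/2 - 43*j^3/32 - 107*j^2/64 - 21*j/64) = j^5/2 + j^4/2 - 11*j^3/32 - 43*j^2/64 - 277*j/64 - 4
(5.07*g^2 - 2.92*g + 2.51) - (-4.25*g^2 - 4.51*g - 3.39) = 9.32*g^2 + 1.59*g + 5.9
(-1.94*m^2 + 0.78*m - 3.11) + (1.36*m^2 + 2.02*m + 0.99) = -0.58*m^2 + 2.8*m - 2.12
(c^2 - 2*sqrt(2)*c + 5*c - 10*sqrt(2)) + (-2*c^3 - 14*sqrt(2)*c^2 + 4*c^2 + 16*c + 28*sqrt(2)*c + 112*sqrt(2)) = -2*c^3 - 14*sqrt(2)*c^2 + 5*c^2 + 21*c + 26*sqrt(2)*c + 102*sqrt(2)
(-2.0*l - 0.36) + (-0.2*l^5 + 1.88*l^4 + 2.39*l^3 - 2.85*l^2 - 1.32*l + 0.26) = -0.2*l^5 + 1.88*l^4 + 2.39*l^3 - 2.85*l^2 - 3.32*l - 0.1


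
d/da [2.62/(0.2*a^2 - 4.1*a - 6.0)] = (10.742 - 1.048*a)/(-0.2*a^2 + 4.1*a + 6.0)^2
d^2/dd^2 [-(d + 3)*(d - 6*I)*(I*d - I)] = I*(-6*d - 4 + 12*I)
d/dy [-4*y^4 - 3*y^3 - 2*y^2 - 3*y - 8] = -16*y^3 - 9*y^2 - 4*y - 3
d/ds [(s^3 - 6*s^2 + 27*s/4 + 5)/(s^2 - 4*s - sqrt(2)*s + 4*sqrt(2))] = (s^2 - 2*sqrt(2)*s + 5/4 + 2*sqrt(2))/(s^2 - 2*sqrt(2)*s + 2)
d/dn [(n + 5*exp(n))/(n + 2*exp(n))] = 3*(n - 1)*exp(n)/(n^2 + 4*n*exp(n) + 4*exp(2*n))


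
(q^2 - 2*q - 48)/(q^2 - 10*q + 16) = (q + 6)/(q - 2)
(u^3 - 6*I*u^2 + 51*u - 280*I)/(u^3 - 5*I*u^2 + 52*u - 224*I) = (u - 5*I)/(u - 4*I)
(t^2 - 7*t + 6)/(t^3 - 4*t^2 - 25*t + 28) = (t - 6)/(t^2 - 3*t - 28)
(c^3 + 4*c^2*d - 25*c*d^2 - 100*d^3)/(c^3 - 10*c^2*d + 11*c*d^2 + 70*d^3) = (c^2 + 9*c*d + 20*d^2)/(c^2 - 5*c*d - 14*d^2)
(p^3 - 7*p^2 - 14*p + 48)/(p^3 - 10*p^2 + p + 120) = (p - 2)/(p - 5)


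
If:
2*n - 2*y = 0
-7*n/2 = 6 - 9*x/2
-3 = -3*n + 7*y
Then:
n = -3/4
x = 3/4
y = -3/4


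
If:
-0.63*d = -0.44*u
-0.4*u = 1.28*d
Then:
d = 0.00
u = 0.00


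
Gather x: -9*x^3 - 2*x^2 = -9*x^3 - 2*x^2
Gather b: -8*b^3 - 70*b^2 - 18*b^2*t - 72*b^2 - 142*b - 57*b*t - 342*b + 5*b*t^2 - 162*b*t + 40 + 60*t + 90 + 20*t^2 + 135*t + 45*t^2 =-8*b^3 + b^2*(-18*t - 142) + b*(5*t^2 - 219*t - 484) + 65*t^2 + 195*t + 130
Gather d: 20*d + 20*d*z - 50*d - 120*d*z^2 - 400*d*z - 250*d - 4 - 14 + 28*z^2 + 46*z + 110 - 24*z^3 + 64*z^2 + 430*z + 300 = d*(-120*z^2 - 380*z - 280) - 24*z^3 + 92*z^2 + 476*z + 392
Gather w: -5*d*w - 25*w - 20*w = w*(-5*d - 45)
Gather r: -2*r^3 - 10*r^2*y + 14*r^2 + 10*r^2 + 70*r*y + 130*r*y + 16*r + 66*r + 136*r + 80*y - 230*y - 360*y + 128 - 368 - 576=-2*r^3 + r^2*(24 - 10*y) + r*(200*y + 218) - 510*y - 816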